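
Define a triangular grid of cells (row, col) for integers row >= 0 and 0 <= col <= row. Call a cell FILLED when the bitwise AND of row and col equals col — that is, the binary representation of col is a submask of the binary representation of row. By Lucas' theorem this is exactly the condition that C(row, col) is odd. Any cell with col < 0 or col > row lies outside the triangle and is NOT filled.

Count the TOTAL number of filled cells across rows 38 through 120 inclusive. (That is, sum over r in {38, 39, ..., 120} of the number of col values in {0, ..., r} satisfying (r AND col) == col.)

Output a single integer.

Answer: 1498

Derivation:
r38=100110 pc3: +8 =8
r39=100111 pc4: +16 =24
r40=101000 pc2: +4 =28
r41=101001 pc3: +8 =36
r42=101010 pc3: +8 =44
r43=101011 pc4: +16 =60
r44=101100 pc3: +8 =68
r45=101101 pc4: +16 =84
r46=101110 pc4: +16 =100
r47=101111 pc5: +32 =132
r48=110000 pc2: +4 =136
r49=110001 pc3: +8 =144
r50=110010 pc3: +8 =152
r51=110011 pc4: +16 =168
r52=110100 pc3: +8 =176
r53=110101 pc4: +16 =192
r54=110110 pc4: +16 =208
r55=110111 pc5: +32 =240
r56=111000 pc3: +8 =248
r57=111001 pc4: +16 =264
r58=111010 pc4: +16 =280
r59=111011 pc5: +32 =312
r60=111100 pc4: +16 =328
r61=111101 pc5: +32 =360
r62=111110 pc5: +32 =392
r63=111111 pc6: +64 =456
r64=1000000 pc1: +2 =458
r65=1000001 pc2: +4 =462
r66=1000010 pc2: +4 =466
r67=1000011 pc3: +8 =474
r68=1000100 pc2: +4 =478
r69=1000101 pc3: +8 =486
r70=1000110 pc3: +8 =494
r71=1000111 pc4: +16 =510
r72=1001000 pc2: +4 =514
r73=1001001 pc3: +8 =522
r74=1001010 pc3: +8 =530
r75=1001011 pc4: +16 =546
r76=1001100 pc3: +8 =554
r77=1001101 pc4: +16 =570
r78=1001110 pc4: +16 =586
r79=1001111 pc5: +32 =618
r80=1010000 pc2: +4 =622
r81=1010001 pc3: +8 =630
r82=1010010 pc3: +8 =638
r83=1010011 pc4: +16 =654
r84=1010100 pc3: +8 =662
r85=1010101 pc4: +16 =678
r86=1010110 pc4: +16 =694
r87=1010111 pc5: +32 =726
r88=1011000 pc3: +8 =734
r89=1011001 pc4: +16 =750
r90=1011010 pc4: +16 =766
r91=1011011 pc5: +32 =798
r92=1011100 pc4: +16 =814
r93=1011101 pc5: +32 =846
r94=1011110 pc5: +32 =878
r95=1011111 pc6: +64 =942
r96=1100000 pc2: +4 =946
r97=1100001 pc3: +8 =954
r98=1100010 pc3: +8 =962
r99=1100011 pc4: +16 =978
r100=1100100 pc3: +8 =986
r101=1100101 pc4: +16 =1002
r102=1100110 pc4: +16 =1018
r103=1100111 pc5: +32 =1050
r104=1101000 pc3: +8 =1058
r105=1101001 pc4: +16 =1074
r106=1101010 pc4: +16 =1090
r107=1101011 pc5: +32 =1122
r108=1101100 pc4: +16 =1138
r109=1101101 pc5: +32 =1170
r110=1101110 pc5: +32 =1202
r111=1101111 pc6: +64 =1266
r112=1110000 pc3: +8 =1274
r113=1110001 pc4: +16 =1290
r114=1110010 pc4: +16 =1306
r115=1110011 pc5: +32 =1338
r116=1110100 pc4: +16 =1354
r117=1110101 pc5: +32 =1386
r118=1110110 pc5: +32 =1418
r119=1110111 pc6: +64 =1482
r120=1111000 pc4: +16 =1498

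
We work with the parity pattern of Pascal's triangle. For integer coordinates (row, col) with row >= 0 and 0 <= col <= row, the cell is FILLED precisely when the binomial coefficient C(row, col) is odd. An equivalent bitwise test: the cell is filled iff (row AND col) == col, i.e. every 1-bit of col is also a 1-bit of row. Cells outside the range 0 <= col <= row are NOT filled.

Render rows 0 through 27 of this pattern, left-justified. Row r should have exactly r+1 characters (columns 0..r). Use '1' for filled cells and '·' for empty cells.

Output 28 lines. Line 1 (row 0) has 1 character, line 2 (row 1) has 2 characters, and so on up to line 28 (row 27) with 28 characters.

r0=0: 1
r1=1: 11
r2=10: 1·1
r3=11: 1111
r4=100: 1···1
r5=101: 11··11
r6=110: 1·1·1·1
r7=111: 11111111
r8=1000: 1·······1
r9=1001: 11······11
r10=1010: 1·1·····1·1
r11=1011: 1111····1111
r12=1100: 1···1···1···1
r13=1101: 11··11··11··11
r14=1110: 1·1·1·1·1·1·1·1
r15=1111: 1111111111111111
r16=10000: 1···············1
r17=10001: 11··············11
r18=10010: 1·1·············1·1
r19=10011: 1111············1111
r20=10100: 1···1···········1···1
r21=10101: 11··11··········11··11
r22=10110: 1·1·1·1·········1·1·1·1
r23=10111: 11111111········11111111
r24=11000: 1·······1·······1·······1
r25=11001: 11······11······11······11
r26=11010: 1·1·····1·1·····1·1·····1·1
r27=11011: 1111····1111····1111····1111

Answer: 1
11
1·1
1111
1···1
11··11
1·1·1·1
11111111
1·······1
11······11
1·1·····1·1
1111····1111
1···1···1···1
11··11··11··11
1·1·1·1·1·1·1·1
1111111111111111
1···············1
11··············11
1·1·············1·1
1111············1111
1···1···········1···1
11··11··········11··11
1·1·1·1·········1·1·1·1
11111111········11111111
1·······1·······1·······1
11······11······11······11
1·1·····1·1·····1·1·····1·1
1111····1111····1111····1111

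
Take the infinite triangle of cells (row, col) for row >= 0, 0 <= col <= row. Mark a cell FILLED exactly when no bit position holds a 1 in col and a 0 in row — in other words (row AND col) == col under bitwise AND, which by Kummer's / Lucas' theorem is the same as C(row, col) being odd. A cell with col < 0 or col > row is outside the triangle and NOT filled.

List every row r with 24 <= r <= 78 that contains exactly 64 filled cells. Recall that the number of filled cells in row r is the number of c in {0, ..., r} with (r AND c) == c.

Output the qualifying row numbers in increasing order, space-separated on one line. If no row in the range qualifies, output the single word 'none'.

Answer: 63

Derivation:
Row r has 2^popcount(r) filled cells, so we need popcount(r) = log2(64) = 6.
Scan r = 24..78 and keep those with exactly 6 one-bits:
r=24=11000 popcount=2 -> skip
r=25=11001 popcount=3 -> skip
r=26=11010 popcount=3 -> skip
r=27=11011 popcount=4 -> skip
r=28=11100 popcount=3 -> skip
r=29=11101 popcount=4 -> skip
r=30=11110 popcount=4 -> skip
r=31=11111 popcount=5 -> skip
r=32=100000 popcount=1 -> skip
r=33=100001 popcount=2 -> skip
r=34=100010 popcount=2 -> skip
r=35=100011 popcount=3 -> skip
r=36=100100 popcount=2 -> skip
r=37=100101 popcount=3 -> skip
r=38=100110 popcount=3 -> skip
r=39=100111 popcount=4 -> skip
r=40=101000 popcount=2 -> skip
r=41=101001 popcount=3 -> skip
r=42=101010 popcount=3 -> skip
r=43=101011 popcount=4 -> skip
r=44=101100 popcount=3 -> skip
r=45=101101 popcount=4 -> skip
r=46=101110 popcount=4 -> skip
r=47=101111 popcount=5 -> skip
r=48=110000 popcount=2 -> skip
r=49=110001 popcount=3 -> skip
r=50=110010 popcount=3 -> skip
r=51=110011 popcount=4 -> skip
r=52=110100 popcount=3 -> skip
r=53=110101 popcount=4 -> skip
r=54=110110 popcount=4 -> skip
r=55=110111 popcount=5 -> skip
r=56=111000 popcount=3 -> skip
r=57=111001 popcount=4 -> skip
r=58=111010 popcount=4 -> skip
r=59=111011 popcount=5 -> skip
r=60=111100 popcount=4 -> skip
r=61=111101 popcount=5 -> skip
r=62=111110 popcount=5 -> skip
r=63=111111 popcount=6 -> KEEP
r=64=1000000 popcount=1 -> skip
r=65=1000001 popcount=2 -> skip
r=66=1000010 popcount=2 -> skip
r=67=1000011 popcount=3 -> skip
r=68=1000100 popcount=2 -> skip
r=69=1000101 popcount=3 -> skip
r=70=1000110 popcount=3 -> skip
r=71=1000111 popcount=4 -> skip
r=72=1001000 popcount=2 -> skip
r=73=1001001 popcount=3 -> skip
r=74=1001010 popcount=3 -> skip
r=75=1001011 popcount=4 -> skip
r=76=1001100 popcount=3 -> skip
r=77=1001101 popcount=4 -> skip
r=78=1001110 popcount=4 -> skip
Kept rows: 63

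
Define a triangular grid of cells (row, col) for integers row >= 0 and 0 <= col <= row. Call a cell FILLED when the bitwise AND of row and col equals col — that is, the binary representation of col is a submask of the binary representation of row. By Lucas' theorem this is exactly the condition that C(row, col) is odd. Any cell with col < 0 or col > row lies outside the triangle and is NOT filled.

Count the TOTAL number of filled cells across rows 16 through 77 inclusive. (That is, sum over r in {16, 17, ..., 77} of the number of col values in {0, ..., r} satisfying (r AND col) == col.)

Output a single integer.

r16=10000 pc1: +2 =2
r17=10001 pc2: +4 =6
r18=10010 pc2: +4 =10
r19=10011 pc3: +8 =18
r20=10100 pc2: +4 =22
r21=10101 pc3: +8 =30
r22=10110 pc3: +8 =38
r23=10111 pc4: +16 =54
r24=11000 pc2: +4 =58
r25=11001 pc3: +8 =66
r26=11010 pc3: +8 =74
r27=11011 pc4: +16 =90
r28=11100 pc3: +8 =98
r29=11101 pc4: +16 =114
r30=11110 pc4: +16 =130
r31=11111 pc5: +32 =162
r32=100000 pc1: +2 =164
r33=100001 pc2: +4 =168
r34=100010 pc2: +4 =172
r35=100011 pc3: +8 =180
r36=100100 pc2: +4 =184
r37=100101 pc3: +8 =192
r38=100110 pc3: +8 =200
r39=100111 pc4: +16 =216
r40=101000 pc2: +4 =220
r41=101001 pc3: +8 =228
r42=101010 pc3: +8 =236
r43=101011 pc4: +16 =252
r44=101100 pc3: +8 =260
r45=101101 pc4: +16 =276
r46=101110 pc4: +16 =292
r47=101111 pc5: +32 =324
r48=110000 pc2: +4 =328
r49=110001 pc3: +8 =336
r50=110010 pc3: +8 =344
r51=110011 pc4: +16 =360
r52=110100 pc3: +8 =368
r53=110101 pc4: +16 =384
r54=110110 pc4: +16 =400
r55=110111 pc5: +32 =432
r56=111000 pc3: +8 =440
r57=111001 pc4: +16 =456
r58=111010 pc4: +16 =472
r59=111011 pc5: +32 =504
r60=111100 pc4: +16 =520
r61=111101 pc5: +32 =552
r62=111110 pc5: +32 =584
r63=111111 pc6: +64 =648
r64=1000000 pc1: +2 =650
r65=1000001 pc2: +4 =654
r66=1000010 pc2: +4 =658
r67=1000011 pc3: +8 =666
r68=1000100 pc2: +4 =670
r69=1000101 pc3: +8 =678
r70=1000110 pc3: +8 =686
r71=1000111 pc4: +16 =702
r72=1001000 pc2: +4 =706
r73=1001001 pc3: +8 =714
r74=1001010 pc3: +8 =722
r75=1001011 pc4: +16 =738
r76=1001100 pc3: +8 =746
r77=1001101 pc4: +16 =762

Answer: 762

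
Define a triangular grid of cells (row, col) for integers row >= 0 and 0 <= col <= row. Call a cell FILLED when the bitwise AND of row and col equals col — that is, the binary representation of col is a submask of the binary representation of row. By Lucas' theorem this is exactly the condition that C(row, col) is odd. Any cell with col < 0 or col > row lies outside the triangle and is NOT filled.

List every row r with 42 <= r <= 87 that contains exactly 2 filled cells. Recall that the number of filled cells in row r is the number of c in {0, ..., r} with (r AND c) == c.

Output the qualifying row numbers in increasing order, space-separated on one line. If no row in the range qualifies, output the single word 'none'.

Answer: 64

Derivation:
Row r has 2^popcount(r) filled cells, so we need popcount(r) = log2(2) = 1.
Scan r = 42..87 and keep those with exactly 1 one-bits:
r=42=101010 popcount=3 -> skip
r=43=101011 popcount=4 -> skip
r=44=101100 popcount=3 -> skip
r=45=101101 popcount=4 -> skip
r=46=101110 popcount=4 -> skip
r=47=101111 popcount=5 -> skip
r=48=110000 popcount=2 -> skip
r=49=110001 popcount=3 -> skip
r=50=110010 popcount=3 -> skip
r=51=110011 popcount=4 -> skip
r=52=110100 popcount=3 -> skip
r=53=110101 popcount=4 -> skip
r=54=110110 popcount=4 -> skip
r=55=110111 popcount=5 -> skip
r=56=111000 popcount=3 -> skip
r=57=111001 popcount=4 -> skip
r=58=111010 popcount=4 -> skip
r=59=111011 popcount=5 -> skip
r=60=111100 popcount=4 -> skip
r=61=111101 popcount=5 -> skip
r=62=111110 popcount=5 -> skip
r=63=111111 popcount=6 -> skip
r=64=1000000 popcount=1 -> KEEP
r=65=1000001 popcount=2 -> skip
r=66=1000010 popcount=2 -> skip
r=67=1000011 popcount=3 -> skip
r=68=1000100 popcount=2 -> skip
r=69=1000101 popcount=3 -> skip
r=70=1000110 popcount=3 -> skip
r=71=1000111 popcount=4 -> skip
r=72=1001000 popcount=2 -> skip
r=73=1001001 popcount=3 -> skip
r=74=1001010 popcount=3 -> skip
r=75=1001011 popcount=4 -> skip
r=76=1001100 popcount=3 -> skip
r=77=1001101 popcount=4 -> skip
r=78=1001110 popcount=4 -> skip
r=79=1001111 popcount=5 -> skip
r=80=1010000 popcount=2 -> skip
r=81=1010001 popcount=3 -> skip
r=82=1010010 popcount=3 -> skip
r=83=1010011 popcount=4 -> skip
r=84=1010100 popcount=3 -> skip
r=85=1010101 popcount=4 -> skip
r=86=1010110 popcount=4 -> skip
r=87=1010111 popcount=5 -> skip
Kept rows: 64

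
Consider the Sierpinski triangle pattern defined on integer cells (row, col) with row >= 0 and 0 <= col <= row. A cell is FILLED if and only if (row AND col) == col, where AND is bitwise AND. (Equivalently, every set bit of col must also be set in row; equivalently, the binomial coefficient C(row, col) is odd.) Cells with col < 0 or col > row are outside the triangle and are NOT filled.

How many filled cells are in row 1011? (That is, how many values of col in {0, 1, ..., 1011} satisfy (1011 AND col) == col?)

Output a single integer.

Answer: 256

Derivation:
1011 in binary = 1111110011
popcount(1011) = number of 1-bits in 1111110011 = 8
A col c satisfies (1011 AND c) == c iff every set bit of c is also set in 1011; each of the 8 set bits of 1011 can independently be on or off in c.
count = 2^8 = 256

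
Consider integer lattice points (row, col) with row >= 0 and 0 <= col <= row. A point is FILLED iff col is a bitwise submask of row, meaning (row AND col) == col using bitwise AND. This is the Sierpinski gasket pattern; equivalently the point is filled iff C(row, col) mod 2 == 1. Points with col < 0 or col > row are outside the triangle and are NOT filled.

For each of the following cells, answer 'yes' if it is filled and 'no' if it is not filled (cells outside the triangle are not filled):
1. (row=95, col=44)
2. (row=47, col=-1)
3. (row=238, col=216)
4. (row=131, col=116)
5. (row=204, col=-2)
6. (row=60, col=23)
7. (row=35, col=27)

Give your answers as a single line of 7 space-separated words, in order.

Answer: no no no no no no no

Derivation:
(95,44): row=0b1011111, col=0b101100, row AND col = 0b1100 = 12; 12 != 44 -> empty
(47,-1): col outside [0, 47] -> not filled
(238,216): row=0b11101110, col=0b11011000, row AND col = 0b11001000 = 200; 200 != 216 -> empty
(131,116): row=0b10000011, col=0b1110100, row AND col = 0b0 = 0; 0 != 116 -> empty
(204,-2): col outside [0, 204] -> not filled
(60,23): row=0b111100, col=0b10111, row AND col = 0b10100 = 20; 20 != 23 -> empty
(35,27): row=0b100011, col=0b11011, row AND col = 0b11 = 3; 3 != 27 -> empty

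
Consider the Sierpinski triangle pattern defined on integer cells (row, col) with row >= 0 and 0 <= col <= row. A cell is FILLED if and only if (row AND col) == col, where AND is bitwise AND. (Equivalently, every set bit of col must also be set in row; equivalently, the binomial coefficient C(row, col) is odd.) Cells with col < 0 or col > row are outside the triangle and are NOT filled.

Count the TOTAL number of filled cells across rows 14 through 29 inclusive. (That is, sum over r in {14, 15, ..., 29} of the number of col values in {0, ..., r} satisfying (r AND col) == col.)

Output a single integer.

r14=1110 pc3: +8 =8
r15=1111 pc4: +16 =24
r16=10000 pc1: +2 =26
r17=10001 pc2: +4 =30
r18=10010 pc2: +4 =34
r19=10011 pc3: +8 =42
r20=10100 pc2: +4 =46
r21=10101 pc3: +8 =54
r22=10110 pc3: +8 =62
r23=10111 pc4: +16 =78
r24=11000 pc2: +4 =82
r25=11001 pc3: +8 =90
r26=11010 pc3: +8 =98
r27=11011 pc4: +16 =114
r28=11100 pc3: +8 =122
r29=11101 pc4: +16 =138

Answer: 138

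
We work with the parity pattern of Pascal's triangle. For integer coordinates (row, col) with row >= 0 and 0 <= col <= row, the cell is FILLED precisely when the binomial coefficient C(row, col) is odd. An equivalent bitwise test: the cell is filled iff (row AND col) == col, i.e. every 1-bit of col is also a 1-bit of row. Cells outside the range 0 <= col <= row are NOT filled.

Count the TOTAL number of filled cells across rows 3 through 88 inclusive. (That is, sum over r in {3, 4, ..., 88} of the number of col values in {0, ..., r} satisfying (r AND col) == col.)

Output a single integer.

r3=11 pc2: +4 =4
r4=100 pc1: +2 =6
r5=101 pc2: +4 =10
r6=110 pc2: +4 =14
r7=111 pc3: +8 =22
r8=1000 pc1: +2 =24
r9=1001 pc2: +4 =28
r10=1010 pc2: +4 =32
r11=1011 pc3: +8 =40
r12=1100 pc2: +4 =44
r13=1101 pc3: +8 =52
r14=1110 pc3: +8 =60
r15=1111 pc4: +16 =76
r16=10000 pc1: +2 =78
r17=10001 pc2: +4 =82
r18=10010 pc2: +4 =86
r19=10011 pc3: +8 =94
r20=10100 pc2: +4 =98
r21=10101 pc3: +8 =106
r22=10110 pc3: +8 =114
r23=10111 pc4: +16 =130
r24=11000 pc2: +4 =134
r25=11001 pc3: +8 =142
r26=11010 pc3: +8 =150
r27=11011 pc4: +16 =166
r28=11100 pc3: +8 =174
r29=11101 pc4: +16 =190
r30=11110 pc4: +16 =206
r31=11111 pc5: +32 =238
r32=100000 pc1: +2 =240
r33=100001 pc2: +4 =244
r34=100010 pc2: +4 =248
r35=100011 pc3: +8 =256
r36=100100 pc2: +4 =260
r37=100101 pc3: +8 =268
r38=100110 pc3: +8 =276
r39=100111 pc4: +16 =292
r40=101000 pc2: +4 =296
r41=101001 pc3: +8 =304
r42=101010 pc3: +8 =312
r43=101011 pc4: +16 =328
r44=101100 pc3: +8 =336
r45=101101 pc4: +16 =352
r46=101110 pc4: +16 =368
r47=101111 pc5: +32 =400
r48=110000 pc2: +4 =404
r49=110001 pc3: +8 =412
r50=110010 pc3: +8 =420
r51=110011 pc4: +16 =436
r52=110100 pc3: +8 =444
r53=110101 pc4: +16 =460
r54=110110 pc4: +16 =476
r55=110111 pc5: +32 =508
r56=111000 pc3: +8 =516
r57=111001 pc4: +16 =532
r58=111010 pc4: +16 =548
r59=111011 pc5: +32 =580
r60=111100 pc4: +16 =596
r61=111101 pc5: +32 =628
r62=111110 pc5: +32 =660
r63=111111 pc6: +64 =724
r64=1000000 pc1: +2 =726
r65=1000001 pc2: +4 =730
r66=1000010 pc2: +4 =734
r67=1000011 pc3: +8 =742
r68=1000100 pc2: +4 =746
r69=1000101 pc3: +8 =754
r70=1000110 pc3: +8 =762
r71=1000111 pc4: +16 =778
r72=1001000 pc2: +4 =782
r73=1001001 pc3: +8 =790
r74=1001010 pc3: +8 =798
r75=1001011 pc4: +16 =814
r76=1001100 pc3: +8 =822
r77=1001101 pc4: +16 =838
r78=1001110 pc4: +16 =854
r79=1001111 pc5: +32 =886
r80=1010000 pc2: +4 =890
r81=1010001 pc3: +8 =898
r82=1010010 pc3: +8 =906
r83=1010011 pc4: +16 =922
r84=1010100 pc3: +8 =930
r85=1010101 pc4: +16 =946
r86=1010110 pc4: +16 =962
r87=1010111 pc5: +32 =994
r88=1011000 pc3: +8 =1002

Answer: 1002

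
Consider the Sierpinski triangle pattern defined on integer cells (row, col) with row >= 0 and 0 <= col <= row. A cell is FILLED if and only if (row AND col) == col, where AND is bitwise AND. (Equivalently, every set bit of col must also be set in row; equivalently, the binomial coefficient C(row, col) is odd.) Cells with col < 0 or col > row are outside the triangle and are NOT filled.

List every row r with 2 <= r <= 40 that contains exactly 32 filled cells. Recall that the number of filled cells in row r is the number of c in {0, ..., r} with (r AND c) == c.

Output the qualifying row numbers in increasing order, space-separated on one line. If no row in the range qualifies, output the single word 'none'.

Row r has 2^popcount(r) filled cells, so we need popcount(r) = log2(32) = 5.
Scan r = 2..40 and keep those with exactly 5 one-bits:
r=2=10 popcount=1 -> skip
r=3=11 popcount=2 -> skip
r=4=100 popcount=1 -> skip
r=5=101 popcount=2 -> skip
r=6=110 popcount=2 -> skip
r=7=111 popcount=3 -> skip
r=8=1000 popcount=1 -> skip
r=9=1001 popcount=2 -> skip
r=10=1010 popcount=2 -> skip
r=11=1011 popcount=3 -> skip
r=12=1100 popcount=2 -> skip
r=13=1101 popcount=3 -> skip
r=14=1110 popcount=3 -> skip
r=15=1111 popcount=4 -> skip
r=16=10000 popcount=1 -> skip
r=17=10001 popcount=2 -> skip
r=18=10010 popcount=2 -> skip
r=19=10011 popcount=3 -> skip
r=20=10100 popcount=2 -> skip
r=21=10101 popcount=3 -> skip
r=22=10110 popcount=3 -> skip
r=23=10111 popcount=4 -> skip
r=24=11000 popcount=2 -> skip
r=25=11001 popcount=3 -> skip
r=26=11010 popcount=3 -> skip
r=27=11011 popcount=4 -> skip
r=28=11100 popcount=3 -> skip
r=29=11101 popcount=4 -> skip
r=30=11110 popcount=4 -> skip
r=31=11111 popcount=5 -> KEEP
r=32=100000 popcount=1 -> skip
r=33=100001 popcount=2 -> skip
r=34=100010 popcount=2 -> skip
r=35=100011 popcount=3 -> skip
r=36=100100 popcount=2 -> skip
r=37=100101 popcount=3 -> skip
r=38=100110 popcount=3 -> skip
r=39=100111 popcount=4 -> skip
r=40=101000 popcount=2 -> skip
Kept rows: 31

Answer: 31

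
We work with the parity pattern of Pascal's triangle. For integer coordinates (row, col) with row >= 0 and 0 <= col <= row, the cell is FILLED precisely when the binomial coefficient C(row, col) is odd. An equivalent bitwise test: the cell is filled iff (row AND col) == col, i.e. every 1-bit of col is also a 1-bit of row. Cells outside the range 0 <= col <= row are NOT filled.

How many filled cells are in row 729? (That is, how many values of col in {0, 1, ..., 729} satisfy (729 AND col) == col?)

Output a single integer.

Answer: 64

Derivation:
729 in binary = 1011011001
popcount(729) = number of 1-bits in 1011011001 = 6
A col c satisfies (729 AND c) == c iff every set bit of c is also set in 729; each of the 6 set bits of 729 can independently be on or off in c.
count = 2^6 = 64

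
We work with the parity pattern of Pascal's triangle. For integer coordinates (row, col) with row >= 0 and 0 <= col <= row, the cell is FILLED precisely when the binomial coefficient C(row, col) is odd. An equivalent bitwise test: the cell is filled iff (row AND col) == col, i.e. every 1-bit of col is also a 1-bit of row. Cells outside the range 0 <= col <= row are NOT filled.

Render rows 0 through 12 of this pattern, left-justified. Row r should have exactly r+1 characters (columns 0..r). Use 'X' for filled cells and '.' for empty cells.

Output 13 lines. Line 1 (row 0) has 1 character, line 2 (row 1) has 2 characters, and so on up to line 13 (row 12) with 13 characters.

Answer: X
XX
X.X
XXXX
X...X
XX..XX
X.X.X.X
XXXXXXXX
X.......X
XX......XX
X.X.....X.X
XXXX....XXXX
X...X...X...X

Derivation:
r0=0: X
r1=1: XX
r2=10: X.X
r3=11: XXXX
r4=100: X...X
r5=101: XX..XX
r6=110: X.X.X.X
r7=111: XXXXXXXX
r8=1000: X.......X
r9=1001: XX......XX
r10=1010: X.X.....X.X
r11=1011: XXXX....XXXX
r12=1100: X...X...X...X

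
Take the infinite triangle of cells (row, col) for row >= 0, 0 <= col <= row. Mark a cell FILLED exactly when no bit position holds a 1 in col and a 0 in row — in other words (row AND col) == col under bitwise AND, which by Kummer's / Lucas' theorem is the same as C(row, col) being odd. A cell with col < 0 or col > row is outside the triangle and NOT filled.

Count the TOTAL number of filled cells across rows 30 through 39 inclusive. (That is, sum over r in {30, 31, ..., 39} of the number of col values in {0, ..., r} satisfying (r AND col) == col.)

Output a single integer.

Answer: 102

Derivation:
r30=11110 pc4: +16 =16
r31=11111 pc5: +32 =48
r32=100000 pc1: +2 =50
r33=100001 pc2: +4 =54
r34=100010 pc2: +4 =58
r35=100011 pc3: +8 =66
r36=100100 pc2: +4 =70
r37=100101 pc3: +8 =78
r38=100110 pc3: +8 =86
r39=100111 pc4: +16 =102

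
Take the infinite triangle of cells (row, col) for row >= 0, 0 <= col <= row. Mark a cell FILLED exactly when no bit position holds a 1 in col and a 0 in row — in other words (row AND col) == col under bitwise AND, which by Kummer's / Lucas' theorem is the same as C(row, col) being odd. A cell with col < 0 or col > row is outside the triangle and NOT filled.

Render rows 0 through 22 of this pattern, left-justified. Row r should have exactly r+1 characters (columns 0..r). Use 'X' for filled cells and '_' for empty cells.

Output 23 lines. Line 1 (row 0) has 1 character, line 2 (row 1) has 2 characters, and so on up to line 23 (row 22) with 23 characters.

Answer: X
XX
X_X
XXXX
X___X
XX__XX
X_X_X_X
XXXXXXXX
X_______X
XX______XX
X_X_____X_X
XXXX____XXXX
X___X___X___X
XX__XX__XX__XX
X_X_X_X_X_X_X_X
XXXXXXXXXXXXXXXX
X_______________X
XX______________XX
X_X_____________X_X
XXXX____________XXXX
X___X___________X___X
XX__XX__________XX__XX
X_X_X_X_________X_X_X_X

Derivation:
r0=0: X
r1=1: XX
r2=10: X_X
r3=11: XXXX
r4=100: X___X
r5=101: XX__XX
r6=110: X_X_X_X
r7=111: XXXXXXXX
r8=1000: X_______X
r9=1001: XX______XX
r10=1010: X_X_____X_X
r11=1011: XXXX____XXXX
r12=1100: X___X___X___X
r13=1101: XX__XX__XX__XX
r14=1110: X_X_X_X_X_X_X_X
r15=1111: XXXXXXXXXXXXXXXX
r16=10000: X_______________X
r17=10001: XX______________XX
r18=10010: X_X_____________X_X
r19=10011: XXXX____________XXXX
r20=10100: X___X___________X___X
r21=10101: XX__XX__________XX__XX
r22=10110: X_X_X_X_________X_X_X_X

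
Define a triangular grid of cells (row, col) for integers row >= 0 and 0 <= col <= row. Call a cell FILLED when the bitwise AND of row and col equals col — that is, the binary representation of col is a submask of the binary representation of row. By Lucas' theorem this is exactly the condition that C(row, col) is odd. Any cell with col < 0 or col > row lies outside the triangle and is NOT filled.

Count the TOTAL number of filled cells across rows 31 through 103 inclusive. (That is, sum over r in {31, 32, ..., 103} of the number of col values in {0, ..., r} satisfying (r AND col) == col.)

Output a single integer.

r31=11111 pc5: +32 =32
r32=100000 pc1: +2 =34
r33=100001 pc2: +4 =38
r34=100010 pc2: +4 =42
r35=100011 pc3: +8 =50
r36=100100 pc2: +4 =54
r37=100101 pc3: +8 =62
r38=100110 pc3: +8 =70
r39=100111 pc4: +16 =86
r40=101000 pc2: +4 =90
r41=101001 pc3: +8 =98
r42=101010 pc3: +8 =106
r43=101011 pc4: +16 =122
r44=101100 pc3: +8 =130
r45=101101 pc4: +16 =146
r46=101110 pc4: +16 =162
r47=101111 pc5: +32 =194
r48=110000 pc2: +4 =198
r49=110001 pc3: +8 =206
r50=110010 pc3: +8 =214
r51=110011 pc4: +16 =230
r52=110100 pc3: +8 =238
r53=110101 pc4: +16 =254
r54=110110 pc4: +16 =270
r55=110111 pc5: +32 =302
r56=111000 pc3: +8 =310
r57=111001 pc4: +16 =326
r58=111010 pc4: +16 =342
r59=111011 pc5: +32 =374
r60=111100 pc4: +16 =390
r61=111101 pc5: +32 =422
r62=111110 pc5: +32 =454
r63=111111 pc6: +64 =518
r64=1000000 pc1: +2 =520
r65=1000001 pc2: +4 =524
r66=1000010 pc2: +4 =528
r67=1000011 pc3: +8 =536
r68=1000100 pc2: +4 =540
r69=1000101 pc3: +8 =548
r70=1000110 pc3: +8 =556
r71=1000111 pc4: +16 =572
r72=1001000 pc2: +4 =576
r73=1001001 pc3: +8 =584
r74=1001010 pc3: +8 =592
r75=1001011 pc4: +16 =608
r76=1001100 pc3: +8 =616
r77=1001101 pc4: +16 =632
r78=1001110 pc4: +16 =648
r79=1001111 pc5: +32 =680
r80=1010000 pc2: +4 =684
r81=1010001 pc3: +8 =692
r82=1010010 pc3: +8 =700
r83=1010011 pc4: +16 =716
r84=1010100 pc3: +8 =724
r85=1010101 pc4: +16 =740
r86=1010110 pc4: +16 =756
r87=1010111 pc5: +32 =788
r88=1011000 pc3: +8 =796
r89=1011001 pc4: +16 =812
r90=1011010 pc4: +16 =828
r91=1011011 pc5: +32 =860
r92=1011100 pc4: +16 =876
r93=1011101 pc5: +32 =908
r94=1011110 pc5: +32 =940
r95=1011111 pc6: +64 =1004
r96=1100000 pc2: +4 =1008
r97=1100001 pc3: +8 =1016
r98=1100010 pc3: +8 =1024
r99=1100011 pc4: +16 =1040
r100=1100100 pc3: +8 =1048
r101=1100101 pc4: +16 =1064
r102=1100110 pc4: +16 =1080
r103=1100111 pc5: +32 =1112

Answer: 1112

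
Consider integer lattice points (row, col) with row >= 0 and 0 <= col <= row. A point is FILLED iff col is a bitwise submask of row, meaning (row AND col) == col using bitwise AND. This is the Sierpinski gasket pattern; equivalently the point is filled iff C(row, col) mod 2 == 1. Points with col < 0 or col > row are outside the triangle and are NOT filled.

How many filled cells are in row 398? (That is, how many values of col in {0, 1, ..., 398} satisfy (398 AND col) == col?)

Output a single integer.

Answer: 32

Derivation:
398 in binary = 110001110
popcount(398) = number of 1-bits in 110001110 = 5
A col c satisfies (398 AND c) == c iff every set bit of c is also set in 398; each of the 5 set bits of 398 can independently be on or off in c.
count = 2^5 = 32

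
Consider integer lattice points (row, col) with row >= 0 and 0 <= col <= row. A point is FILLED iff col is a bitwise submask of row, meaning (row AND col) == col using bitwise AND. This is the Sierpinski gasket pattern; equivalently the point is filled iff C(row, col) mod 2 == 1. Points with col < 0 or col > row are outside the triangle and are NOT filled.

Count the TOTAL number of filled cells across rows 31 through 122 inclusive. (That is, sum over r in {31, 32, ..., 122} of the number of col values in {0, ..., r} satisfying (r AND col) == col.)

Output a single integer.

Answer: 1624

Derivation:
r31=11111 pc5: +32 =32
r32=100000 pc1: +2 =34
r33=100001 pc2: +4 =38
r34=100010 pc2: +4 =42
r35=100011 pc3: +8 =50
r36=100100 pc2: +4 =54
r37=100101 pc3: +8 =62
r38=100110 pc3: +8 =70
r39=100111 pc4: +16 =86
r40=101000 pc2: +4 =90
r41=101001 pc3: +8 =98
r42=101010 pc3: +8 =106
r43=101011 pc4: +16 =122
r44=101100 pc3: +8 =130
r45=101101 pc4: +16 =146
r46=101110 pc4: +16 =162
r47=101111 pc5: +32 =194
r48=110000 pc2: +4 =198
r49=110001 pc3: +8 =206
r50=110010 pc3: +8 =214
r51=110011 pc4: +16 =230
r52=110100 pc3: +8 =238
r53=110101 pc4: +16 =254
r54=110110 pc4: +16 =270
r55=110111 pc5: +32 =302
r56=111000 pc3: +8 =310
r57=111001 pc4: +16 =326
r58=111010 pc4: +16 =342
r59=111011 pc5: +32 =374
r60=111100 pc4: +16 =390
r61=111101 pc5: +32 =422
r62=111110 pc5: +32 =454
r63=111111 pc6: +64 =518
r64=1000000 pc1: +2 =520
r65=1000001 pc2: +4 =524
r66=1000010 pc2: +4 =528
r67=1000011 pc3: +8 =536
r68=1000100 pc2: +4 =540
r69=1000101 pc3: +8 =548
r70=1000110 pc3: +8 =556
r71=1000111 pc4: +16 =572
r72=1001000 pc2: +4 =576
r73=1001001 pc3: +8 =584
r74=1001010 pc3: +8 =592
r75=1001011 pc4: +16 =608
r76=1001100 pc3: +8 =616
r77=1001101 pc4: +16 =632
r78=1001110 pc4: +16 =648
r79=1001111 pc5: +32 =680
r80=1010000 pc2: +4 =684
r81=1010001 pc3: +8 =692
r82=1010010 pc3: +8 =700
r83=1010011 pc4: +16 =716
r84=1010100 pc3: +8 =724
r85=1010101 pc4: +16 =740
r86=1010110 pc4: +16 =756
r87=1010111 pc5: +32 =788
r88=1011000 pc3: +8 =796
r89=1011001 pc4: +16 =812
r90=1011010 pc4: +16 =828
r91=1011011 pc5: +32 =860
r92=1011100 pc4: +16 =876
r93=1011101 pc5: +32 =908
r94=1011110 pc5: +32 =940
r95=1011111 pc6: +64 =1004
r96=1100000 pc2: +4 =1008
r97=1100001 pc3: +8 =1016
r98=1100010 pc3: +8 =1024
r99=1100011 pc4: +16 =1040
r100=1100100 pc3: +8 =1048
r101=1100101 pc4: +16 =1064
r102=1100110 pc4: +16 =1080
r103=1100111 pc5: +32 =1112
r104=1101000 pc3: +8 =1120
r105=1101001 pc4: +16 =1136
r106=1101010 pc4: +16 =1152
r107=1101011 pc5: +32 =1184
r108=1101100 pc4: +16 =1200
r109=1101101 pc5: +32 =1232
r110=1101110 pc5: +32 =1264
r111=1101111 pc6: +64 =1328
r112=1110000 pc3: +8 =1336
r113=1110001 pc4: +16 =1352
r114=1110010 pc4: +16 =1368
r115=1110011 pc5: +32 =1400
r116=1110100 pc4: +16 =1416
r117=1110101 pc5: +32 =1448
r118=1110110 pc5: +32 =1480
r119=1110111 pc6: +64 =1544
r120=1111000 pc4: +16 =1560
r121=1111001 pc5: +32 =1592
r122=1111010 pc5: +32 =1624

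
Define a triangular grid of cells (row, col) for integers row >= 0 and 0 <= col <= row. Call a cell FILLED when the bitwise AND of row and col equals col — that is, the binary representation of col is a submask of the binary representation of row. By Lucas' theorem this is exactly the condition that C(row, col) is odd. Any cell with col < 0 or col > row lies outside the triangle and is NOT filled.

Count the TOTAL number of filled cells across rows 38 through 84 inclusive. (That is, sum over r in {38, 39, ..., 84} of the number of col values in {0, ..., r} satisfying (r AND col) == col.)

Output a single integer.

Answer: 662

Derivation:
r38=100110 pc3: +8 =8
r39=100111 pc4: +16 =24
r40=101000 pc2: +4 =28
r41=101001 pc3: +8 =36
r42=101010 pc3: +8 =44
r43=101011 pc4: +16 =60
r44=101100 pc3: +8 =68
r45=101101 pc4: +16 =84
r46=101110 pc4: +16 =100
r47=101111 pc5: +32 =132
r48=110000 pc2: +4 =136
r49=110001 pc3: +8 =144
r50=110010 pc3: +8 =152
r51=110011 pc4: +16 =168
r52=110100 pc3: +8 =176
r53=110101 pc4: +16 =192
r54=110110 pc4: +16 =208
r55=110111 pc5: +32 =240
r56=111000 pc3: +8 =248
r57=111001 pc4: +16 =264
r58=111010 pc4: +16 =280
r59=111011 pc5: +32 =312
r60=111100 pc4: +16 =328
r61=111101 pc5: +32 =360
r62=111110 pc5: +32 =392
r63=111111 pc6: +64 =456
r64=1000000 pc1: +2 =458
r65=1000001 pc2: +4 =462
r66=1000010 pc2: +4 =466
r67=1000011 pc3: +8 =474
r68=1000100 pc2: +4 =478
r69=1000101 pc3: +8 =486
r70=1000110 pc3: +8 =494
r71=1000111 pc4: +16 =510
r72=1001000 pc2: +4 =514
r73=1001001 pc3: +8 =522
r74=1001010 pc3: +8 =530
r75=1001011 pc4: +16 =546
r76=1001100 pc3: +8 =554
r77=1001101 pc4: +16 =570
r78=1001110 pc4: +16 =586
r79=1001111 pc5: +32 =618
r80=1010000 pc2: +4 =622
r81=1010001 pc3: +8 =630
r82=1010010 pc3: +8 =638
r83=1010011 pc4: +16 =654
r84=1010100 pc3: +8 =662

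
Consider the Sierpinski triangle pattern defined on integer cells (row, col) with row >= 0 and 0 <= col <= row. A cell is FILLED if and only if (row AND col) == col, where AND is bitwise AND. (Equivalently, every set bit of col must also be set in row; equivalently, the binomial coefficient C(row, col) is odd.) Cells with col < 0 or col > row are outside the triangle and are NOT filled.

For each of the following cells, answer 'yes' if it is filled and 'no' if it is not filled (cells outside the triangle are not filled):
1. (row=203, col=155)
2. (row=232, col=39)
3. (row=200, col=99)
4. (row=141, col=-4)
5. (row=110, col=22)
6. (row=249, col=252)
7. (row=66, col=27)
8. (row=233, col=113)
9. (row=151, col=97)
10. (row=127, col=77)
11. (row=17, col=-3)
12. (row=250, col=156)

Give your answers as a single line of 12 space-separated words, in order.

Answer: no no no no no no no no no yes no no

Derivation:
(203,155): row=0b11001011, col=0b10011011, row AND col = 0b10001011 = 139; 139 != 155 -> empty
(232,39): row=0b11101000, col=0b100111, row AND col = 0b100000 = 32; 32 != 39 -> empty
(200,99): row=0b11001000, col=0b1100011, row AND col = 0b1000000 = 64; 64 != 99 -> empty
(141,-4): col outside [0, 141] -> not filled
(110,22): row=0b1101110, col=0b10110, row AND col = 0b110 = 6; 6 != 22 -> empty
(249,252): col outside [0, 249] -> not filled
(66,27): row=0b1000010, col=0b11011, row AND col = 0b10 = 2; 2 != 27 -> empty
(233,113): row=0b11101001, col=0b1110001, row AND col = 0b1100001 = 97; 97 != 113 -> empty
(151,97): row=0b10010111, col=0b1100001, row AND col = 0b1 = 1; 1 != 97 -> empty
(127,77): row=0b1111111, col=0b1001101, row AND col = 0b1001101 = 77; 77 == 77 -> filled
(17,-3): col outside [0, 17] -> not filled
(250,156): row=0b11111010, col=0b10011100, row AND col = 0b10011000 = 152; 152 != 156 -> empty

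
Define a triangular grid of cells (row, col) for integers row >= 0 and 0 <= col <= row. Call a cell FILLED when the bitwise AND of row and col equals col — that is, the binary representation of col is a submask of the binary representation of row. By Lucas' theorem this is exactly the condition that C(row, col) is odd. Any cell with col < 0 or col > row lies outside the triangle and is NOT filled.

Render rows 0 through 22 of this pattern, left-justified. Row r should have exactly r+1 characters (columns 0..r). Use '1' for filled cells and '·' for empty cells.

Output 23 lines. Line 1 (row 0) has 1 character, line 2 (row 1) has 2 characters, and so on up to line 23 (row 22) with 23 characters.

Answer: 1
11
1·1
1111
1···1
11··11
1·1·1·1
11111111
1·······1
11······11
1·1·····1·1
1111····1111
1···1···1···1
11··11··11··11
1·1·1·1·1·1·1·1
1111111111111111
1···············1
11··············11
1·1·············1·1
1111············1111
1···1···········1···1
11··11··········11··11
1·1·1·1·········1·1·1·1

Derivation:
r0=0: 1
r1=1: 11
r2=10: 1·1
r3=11: 1111
r4=100: 1···1
r5=101: 11··11
r6=110: 1·1·1·1
r7=111: 11111111
r8=1000: 1·······1
r9=1001: 11······11
r10=1010: 1·1·····1·1
r11=1011: 1111····1111
r12=1100: 1···1···1···1
r13=1101: 11··11··11··11
r14=1110: 1·1·1·1·1·1·1·1
r15=1111: 1111111111111111
r16=10000: 1···············1
r17=10001: 11··············11
r18=10010: 1·1·············1·1
r19=10011: 1111············1111
r20=10100: 1···1···········1···1
r21=10101: 11··11··········11··11
r22=10110: 1·1·1·1·········1·1·1·1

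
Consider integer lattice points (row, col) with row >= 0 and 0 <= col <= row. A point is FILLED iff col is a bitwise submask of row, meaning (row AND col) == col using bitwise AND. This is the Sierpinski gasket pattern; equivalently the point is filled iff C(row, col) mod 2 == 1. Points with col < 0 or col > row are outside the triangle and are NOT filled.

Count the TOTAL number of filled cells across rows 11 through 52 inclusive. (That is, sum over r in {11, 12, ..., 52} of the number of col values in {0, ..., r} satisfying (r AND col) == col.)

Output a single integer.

r11=1011 pc3: +8 =8
r12=1100 pc2: +4 =12
r13=1101 pc3: +8 =20
r14=1110 pc3: +8 =28
r15=1111 pc4: +16 =44
r16=10000 pc1: +2 =46
r17=10001 pc2: +4 =50
r18=10010 pc2: +4 =54
r19=10011 pc3: +8 =62
r20=10100 pc2: +4 =66
r21=10101 pc3: +8 =74
r22=10110 pc3: +8 =82
r23=10111 pc4: +16 =98
r24=11000 pc2: +4 =102
r25=11001 pc3: +8 =110
r26=11010 pc3: +8 =118
r27=11011 pc4: +16 =134
r28=11100 pc3: +8 =142
r29=11101 pc4: +16 =158
r30=11110 pc4: +16 =174
r31=11111 pc5: +32 =206
r32=100000 pc1: +2 =208
r33=100001 pc2: +4 =212
r34=100010 pc2: +4 =216
r35=100011 pc3: +8 =224
r36=100100 pc2: +4 =228
r37=100101 pc3: +8 =236
r38=100110 pc3: +8 =244
r39=100111 pc4: +16 =260
r40=101000 pc2: +4 =264
r41=101001 pc3: +8 =272
r42=101010 pc3: +8 =280
r43=101011 pc4: +16 =296
r44=101100 pc3: +8 =304
r45=101101 pc4: +16 =320
r46=101110 pc4: +16 =336
r47=101111 pc5: +32 =368
r48=110000 pc2: +4 =372
r49=110001 pc3: +8 =380
r50=110010 pc3: +8 =388
r51=110011 pc4: +16 =404
r52=110100 pc3: +8 =412

Answer: 412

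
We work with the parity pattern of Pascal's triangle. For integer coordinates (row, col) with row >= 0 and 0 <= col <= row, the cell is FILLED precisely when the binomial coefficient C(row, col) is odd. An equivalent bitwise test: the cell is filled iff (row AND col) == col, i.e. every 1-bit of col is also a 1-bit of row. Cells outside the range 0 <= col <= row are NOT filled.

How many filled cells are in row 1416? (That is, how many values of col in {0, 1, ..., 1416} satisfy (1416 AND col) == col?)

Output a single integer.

Answer: 16

Derivation:
1416 in binary = 10110001000
popcount(1416) = number of 1-bits in 10110001000 = 4
A col c satisfies (1416 AND c) == c iff every set bit of c is also set in 1416; each of the 4 set bits of 1416 can independently be on or off in c.
count = 2^4 = 16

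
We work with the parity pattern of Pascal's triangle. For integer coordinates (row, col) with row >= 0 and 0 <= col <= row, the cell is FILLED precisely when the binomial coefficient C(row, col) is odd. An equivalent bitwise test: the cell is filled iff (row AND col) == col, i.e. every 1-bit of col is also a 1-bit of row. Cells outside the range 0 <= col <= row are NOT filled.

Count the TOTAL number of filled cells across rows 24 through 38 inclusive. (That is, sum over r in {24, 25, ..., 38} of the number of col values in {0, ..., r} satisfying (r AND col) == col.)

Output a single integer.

r24=11000 pc2: +4 =4
r25=11001 pc3: +8 =12
r26=11010 pc3: +8 =20
r27=11011 pc4: +16 =36
r28=11100 pc3: +8 =44
r29=11101 pc4: +16 =60
r30=11110 pc4: +16 =76
r31=11111 pc5: +32 =108
r32=100000 pc1: +2 =110
r33=100001 pc2: +4 =114
r34=100010 pc2: +4 =118
r35=100011 pc3: +8 =126
r36=100100 pc2: +4 =130
r37=100101 pc3: +8 =138
r38=100110 pc3: +8 =146

Answer: 146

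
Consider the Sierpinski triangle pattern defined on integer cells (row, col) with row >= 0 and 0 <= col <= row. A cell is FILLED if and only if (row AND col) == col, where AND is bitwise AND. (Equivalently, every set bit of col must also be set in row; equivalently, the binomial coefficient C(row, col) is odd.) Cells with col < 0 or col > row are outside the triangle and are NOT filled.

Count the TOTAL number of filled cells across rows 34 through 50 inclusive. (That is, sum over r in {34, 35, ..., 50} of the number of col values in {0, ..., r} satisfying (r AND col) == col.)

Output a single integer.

Answer: 176

Derivation:
r34=100010 pc2: +4 =4
r35=100011 pc3: +8 =12
r36=100100 pc2: +4 =16
r37=100101 pc3: +8 =24
r38=100110 pc3: +8 =32
r39=100111 pc4: +16 =48
r40=101000 pc2: +4 =52
r41=101001 pc3: +8 =60
r42=101010 pc3: +8 =68
r43=101011 pc4: +16 =84
r44=101100 pc3: +8 =92
r45=101101 pc4: +16 =108
r46=101110 pc4: +16 =124
r47=101111 pc5: +32 =156
r48=110000 pc2: +4 =160
r49=110001 pc3: +8 =168
r50=110010 pc3: +8 =176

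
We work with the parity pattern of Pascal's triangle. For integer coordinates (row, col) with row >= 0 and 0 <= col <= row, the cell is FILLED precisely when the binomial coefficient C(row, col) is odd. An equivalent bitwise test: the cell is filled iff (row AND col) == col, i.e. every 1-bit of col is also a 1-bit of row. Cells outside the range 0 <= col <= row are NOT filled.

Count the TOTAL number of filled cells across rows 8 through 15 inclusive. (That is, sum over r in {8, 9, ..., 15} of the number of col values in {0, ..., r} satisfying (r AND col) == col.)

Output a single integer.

r8=1000 pc1: +2 =2
r9=1001 pc2: +4 =6
r10=1010 pc2: +4 =10
r11=1011 pc3: +8 =18
r12=1100 pc2: +4 =22
r13=1101 pc3: +8 =30
r14=1110 pc3: +8 =38
r15=1111 pc4: +16 =54

Answer: 54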